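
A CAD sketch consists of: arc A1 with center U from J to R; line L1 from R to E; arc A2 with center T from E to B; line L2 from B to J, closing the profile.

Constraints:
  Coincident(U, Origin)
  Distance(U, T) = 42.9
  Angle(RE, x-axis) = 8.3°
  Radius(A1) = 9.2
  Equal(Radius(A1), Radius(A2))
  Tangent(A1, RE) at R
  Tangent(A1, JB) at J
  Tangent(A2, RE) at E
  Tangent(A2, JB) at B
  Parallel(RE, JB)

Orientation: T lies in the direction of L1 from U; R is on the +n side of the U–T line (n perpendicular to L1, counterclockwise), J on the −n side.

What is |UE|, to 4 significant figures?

43.88

Tangency of A1 to both parallel lines with radius 9.2 puts R and J at U ± 9.2·n: R = (-1.328, 9.104), J = (1.328, -9.104). Equal radii place E and B the same way about T: E = T + 9.2·n = (41.12, 15.30), B = T − 9.2·n = (43.78, -2.911). Then |UE| = |E − U| = 43.88.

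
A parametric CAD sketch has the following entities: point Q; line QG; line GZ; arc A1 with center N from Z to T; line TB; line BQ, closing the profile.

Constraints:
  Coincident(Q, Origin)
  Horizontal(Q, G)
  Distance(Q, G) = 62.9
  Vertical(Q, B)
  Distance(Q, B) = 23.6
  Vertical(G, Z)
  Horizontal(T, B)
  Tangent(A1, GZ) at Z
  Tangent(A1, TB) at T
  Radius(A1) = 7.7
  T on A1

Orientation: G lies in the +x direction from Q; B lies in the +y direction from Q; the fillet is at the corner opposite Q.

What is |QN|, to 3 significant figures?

57.4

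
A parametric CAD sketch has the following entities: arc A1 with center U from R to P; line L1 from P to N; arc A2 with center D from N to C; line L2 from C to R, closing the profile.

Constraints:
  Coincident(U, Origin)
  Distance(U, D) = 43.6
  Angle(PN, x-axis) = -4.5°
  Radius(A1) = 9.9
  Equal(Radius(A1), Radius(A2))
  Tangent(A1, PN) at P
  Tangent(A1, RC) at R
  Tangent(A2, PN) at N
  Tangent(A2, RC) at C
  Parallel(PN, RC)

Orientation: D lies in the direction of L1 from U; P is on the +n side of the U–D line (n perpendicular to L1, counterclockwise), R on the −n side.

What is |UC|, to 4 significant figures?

44.71

The slot axis is L1's direction at -4.5°, so u = (cos -4.5°, sin -4.5°) = (0.9969, -0.07846) and n = (−sin -4.5°, cos -4.5°) = (0.07846, 0.9969). U is at the origin and D lies 43.6 along u from U, so D = 43.6·u = (43.47, -3.421). Tangency of A1 to both parallel lines with radius 9.9 puts P and R at U ± 9.9·n: P = (0.7767, 9.869), R = (-0.7767, -9.869). Equal radii place N and C the same way about D: N = D + 9.9·n = (44.24, 6.449), C = D − 9.9·n = (42.69, -13.29). Then |UC| = |C − U| = 44.71.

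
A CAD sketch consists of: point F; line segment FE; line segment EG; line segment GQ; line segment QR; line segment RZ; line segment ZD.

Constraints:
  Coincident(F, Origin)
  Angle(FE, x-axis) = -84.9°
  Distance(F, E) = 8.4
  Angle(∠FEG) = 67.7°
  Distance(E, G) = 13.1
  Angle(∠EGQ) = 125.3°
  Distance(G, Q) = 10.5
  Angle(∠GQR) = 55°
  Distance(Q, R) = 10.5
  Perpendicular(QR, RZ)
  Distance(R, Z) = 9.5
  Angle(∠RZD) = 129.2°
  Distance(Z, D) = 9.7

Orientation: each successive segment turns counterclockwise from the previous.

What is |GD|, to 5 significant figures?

7.6586

QR is perpendicular to RZ, so RZ runs at -62.900°; with |RZ| = 9.5, Z = (8.8007, -5.1780). ∠RZD = 129.2° gives ZD at -12.100° from the x-axis; with |ZD| = 9.7, D = (18.285, -7.2113). Then |GD| = |D − G| = 7.6586.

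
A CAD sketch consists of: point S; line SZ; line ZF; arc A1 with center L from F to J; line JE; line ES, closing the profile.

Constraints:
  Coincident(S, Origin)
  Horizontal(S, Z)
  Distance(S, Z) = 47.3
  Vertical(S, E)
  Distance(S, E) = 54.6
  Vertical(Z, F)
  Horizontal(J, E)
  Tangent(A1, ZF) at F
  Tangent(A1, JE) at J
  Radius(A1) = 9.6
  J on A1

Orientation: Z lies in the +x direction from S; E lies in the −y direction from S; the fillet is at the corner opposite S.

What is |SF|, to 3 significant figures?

65.3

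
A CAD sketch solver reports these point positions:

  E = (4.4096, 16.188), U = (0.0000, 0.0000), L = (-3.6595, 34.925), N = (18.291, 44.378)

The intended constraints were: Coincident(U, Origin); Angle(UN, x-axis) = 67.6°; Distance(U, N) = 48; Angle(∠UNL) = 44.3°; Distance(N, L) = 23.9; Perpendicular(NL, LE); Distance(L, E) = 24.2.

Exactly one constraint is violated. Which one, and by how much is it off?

Distance(L, E) = 24.2 — off by 3.80.

U = (0.00, 0.00) ✓; UN at 67.60° ✓; |UN| = 48.00 ✓; ∠UNL = 44.30° ✓; |NL| = 23.90 ✓; ∠(NL, LE) = 90.00° ✓; |LE| = 20.40 ✗.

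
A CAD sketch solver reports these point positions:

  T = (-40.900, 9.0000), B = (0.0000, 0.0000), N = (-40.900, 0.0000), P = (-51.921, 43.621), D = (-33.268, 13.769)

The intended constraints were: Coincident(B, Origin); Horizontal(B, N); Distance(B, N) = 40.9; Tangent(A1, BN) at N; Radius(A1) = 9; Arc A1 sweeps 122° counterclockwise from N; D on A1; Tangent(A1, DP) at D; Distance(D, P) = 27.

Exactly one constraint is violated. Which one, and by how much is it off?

Distance(D, P) = 27 — off by 8.20.

B = (0.00, 0.00) ✓; B.y = 0.00, N.y = 0.00 ✓; |BN| = 40.90 ✓; ∠(TN, NB) = 90.00° ✓; |TN| = 9.000 ✓; bearing(T→D) − bearing(T→N) = 122.0° ✓; |TD| = 8.999 ✓; ∠(TD, DP) = 90.00° ✓; |DP| = 35.20 ✗.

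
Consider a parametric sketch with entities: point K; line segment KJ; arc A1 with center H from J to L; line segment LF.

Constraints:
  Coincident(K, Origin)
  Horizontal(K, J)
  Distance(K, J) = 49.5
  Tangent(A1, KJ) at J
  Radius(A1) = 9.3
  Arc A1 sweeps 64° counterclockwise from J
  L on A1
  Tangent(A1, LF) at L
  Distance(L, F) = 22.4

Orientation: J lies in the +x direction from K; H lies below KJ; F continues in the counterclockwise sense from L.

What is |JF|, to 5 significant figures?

31.199

K is at the origin; K and J share the same y with |KJ| = 49.5 and J on the +x side, so J = (49.500, 0.0000). Tangency of A1 to KJ means the radius HJ is perpendicular to KJ, so H = J + (0, -9.3) = (49.500, -9.3000). On A1, J sits at bearing 90° from H; a 64° counterclockwise sweep puts L at bearing 154°, so L = H + 9.3·(cos 154°, sin 154°) = (41.141, -5.2231). A1 meets LF tangentially, so HL is at right angles to LF, so LF runs along (−sin 154°, cos 154°); with |LF| = 22.4, F = (31.322, -25.356). Then |JF| = |F − J| = 31.199.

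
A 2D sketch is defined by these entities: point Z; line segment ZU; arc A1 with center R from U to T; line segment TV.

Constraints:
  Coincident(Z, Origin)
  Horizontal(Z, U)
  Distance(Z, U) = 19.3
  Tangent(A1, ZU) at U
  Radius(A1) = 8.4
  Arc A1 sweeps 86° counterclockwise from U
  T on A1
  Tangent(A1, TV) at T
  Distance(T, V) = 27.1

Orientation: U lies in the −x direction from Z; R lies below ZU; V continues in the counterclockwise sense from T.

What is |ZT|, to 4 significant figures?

28.76

Z is at the origin; Z and U share the same y with |ZU| = 19.3 and U on the −x side, so U = (-19.30, 0.000). A1 meets ZU tangentially, so RU is at right angles to ZU, so R = U + (0, -8.4) = (-19.30, -8.400). On A1, U sits at bearing 90° from R; an 86° counterclockwise sweep puts T at bearing 176°, so T = R + 8.4·(cos 176°, sin 176°) = (-27.68, -7.814). Then |ZT| = |T − Z| = 28.76.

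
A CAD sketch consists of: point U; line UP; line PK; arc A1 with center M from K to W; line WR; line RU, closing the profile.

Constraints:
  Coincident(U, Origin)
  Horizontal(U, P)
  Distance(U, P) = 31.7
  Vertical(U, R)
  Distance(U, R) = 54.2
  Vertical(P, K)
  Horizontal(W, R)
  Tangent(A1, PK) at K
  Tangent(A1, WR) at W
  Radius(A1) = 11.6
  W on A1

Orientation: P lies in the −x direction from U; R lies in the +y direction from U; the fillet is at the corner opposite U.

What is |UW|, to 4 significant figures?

57.81

U is at the origin; U and P share the same y with |UP| = 31.7 and P on the −x side, so P = (-31.70, 0.000). UR is vertical with |UR| = 54.2 and R on the +y side, so R = (0.000, 54.20). The virtual corner opposite U is at (-31.70, 54.20). A1 meets PK tangentially, so MK is at right angles to PK and since A1 is tangent to WR there, MW ⟂ WR, with radius 11.6, so the center M sits 11.6 in from both sides at M = (-20.10, 42.60). That places the tangent points at K = (-31.70, 42.60) on PK and W = (-20.10, 54.20) on WR. Then |UW| = |W − U| = 57.81.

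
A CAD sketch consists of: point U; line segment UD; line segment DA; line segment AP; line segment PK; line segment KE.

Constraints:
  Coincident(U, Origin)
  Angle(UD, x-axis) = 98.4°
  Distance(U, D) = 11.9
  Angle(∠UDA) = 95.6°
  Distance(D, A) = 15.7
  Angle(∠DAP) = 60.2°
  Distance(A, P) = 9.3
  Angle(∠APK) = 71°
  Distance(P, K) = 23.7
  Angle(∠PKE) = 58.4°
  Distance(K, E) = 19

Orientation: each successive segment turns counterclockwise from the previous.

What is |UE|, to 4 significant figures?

29.15

U is at the origin; UD runs at 98.4° with length 11.9, so D = (-1.738, 11.77). ∠UDA = 95.6° gives DA at -177.2° from the x-axis; with |DA| = 15.7, A = (-17.42, 11.01). ∠DAP = 60.2° gives AP at -57.40° from the x-axis; with |AP| = 9.3, P = (-12.41, 3.171). ∠APK = 71.0° gives PK at 51.60° from the x-axis; with |PK| = 23.7, K = (2.312, 21.74). ∠PKE = 58.4° gives KE at 173.2° from the x-axis; with |KE| = 19.0, E = (-16.55, 23.99). Then |UE| = |E − U| = 29.15.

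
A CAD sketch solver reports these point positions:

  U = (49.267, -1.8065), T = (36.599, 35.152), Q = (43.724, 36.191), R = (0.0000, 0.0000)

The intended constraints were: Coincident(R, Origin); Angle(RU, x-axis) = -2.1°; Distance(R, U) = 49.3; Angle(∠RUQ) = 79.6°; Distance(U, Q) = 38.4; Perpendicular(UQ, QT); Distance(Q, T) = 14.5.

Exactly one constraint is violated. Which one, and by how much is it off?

Distance(Q, T) = 14.5 — off by 7.30.

R = (0.00, 0.00) ✓; RU at -2.100° ✓; |RU| = 49.30 ✓; ∠RUQ = 79.60° ✓; |UQ| = 38.40 ✓; ∠(UQ, QT) = 90.00° ✓; |QT| = 7.200 ✗.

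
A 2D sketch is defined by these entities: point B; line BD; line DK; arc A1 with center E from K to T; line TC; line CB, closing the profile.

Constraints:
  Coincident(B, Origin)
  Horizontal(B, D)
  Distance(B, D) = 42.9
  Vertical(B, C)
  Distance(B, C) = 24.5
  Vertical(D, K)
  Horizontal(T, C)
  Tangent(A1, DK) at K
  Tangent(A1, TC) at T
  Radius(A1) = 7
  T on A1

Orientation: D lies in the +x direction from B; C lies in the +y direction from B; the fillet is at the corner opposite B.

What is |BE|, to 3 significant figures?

39.9

B is at the origin; BD is horizontal with |BD| = 42.9 and D on the +x side, so D = (42.9, 0.00). BC is vertical with |BC| = 24.5 and C on the +y side, so C = (0.00, 24.5). The virtual corner opposite B is at (42.9, 24.5). Tangency of A1 to DK means the radius EK is perpendicular to DK and since A1 is tangent to TC there, ET ⟂ TC, with radius 7.0, so the center E sits 7.0 in from both sides at E = (35.9, 17.5). Then |BE| = |E − B| = 39.9.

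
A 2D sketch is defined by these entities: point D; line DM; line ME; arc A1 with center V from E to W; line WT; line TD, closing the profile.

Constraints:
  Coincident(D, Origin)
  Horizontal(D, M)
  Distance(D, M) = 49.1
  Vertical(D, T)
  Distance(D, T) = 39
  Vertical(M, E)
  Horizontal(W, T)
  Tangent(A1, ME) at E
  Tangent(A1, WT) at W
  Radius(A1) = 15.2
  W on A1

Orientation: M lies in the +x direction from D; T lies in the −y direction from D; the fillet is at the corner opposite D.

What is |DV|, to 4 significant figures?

41.42

D is at the origin; D and M share the same y with |DM| = 49.1 and M on the +x side, so M = (49.10, 0.000). D and T share the same x with |DT| = 39.0 and T on the −y side, so T = (0.000, -39.00). The virtual corner opposite D is at (49.10, -39.00). A1 meets ME tangentially, so VE is at right angles to ME and the tangent condition forces VW to be normal to WT, with radius 15.2, so the center V sits 15.2 in from both sides at V = (33.90, -23.80). Then |DV| = |V − D| = 41.42.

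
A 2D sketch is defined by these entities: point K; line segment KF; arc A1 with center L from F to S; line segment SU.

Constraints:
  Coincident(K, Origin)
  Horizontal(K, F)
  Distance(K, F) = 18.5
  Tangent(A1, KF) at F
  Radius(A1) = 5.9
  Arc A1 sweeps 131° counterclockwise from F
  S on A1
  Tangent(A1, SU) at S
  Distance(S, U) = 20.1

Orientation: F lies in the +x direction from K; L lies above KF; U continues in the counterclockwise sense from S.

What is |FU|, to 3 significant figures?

26.4

K is at the origin; KF is horizontal with |KF| = 18.5 and F on the +x side, so F = (18.5, 0.00). A1 meets KF tangentially, so LF is at right angles to KF, so L = F + (0, 5.9) = (18.5, 5.90). On A1, F sits at bearing -90° from L; a 131° counterclockwise sweep puts S at bearing 41°, so S = L + 5.9·(cos 41°, sin 41°) = (23.0, 9.77). The tangent condition forces LS to be normal to SU, so SU runs along (−sin 41°, cos 41°); with |SU| = 20.1, U = (9.77, 24.9). Then |FU| = |U − F| = 26.4.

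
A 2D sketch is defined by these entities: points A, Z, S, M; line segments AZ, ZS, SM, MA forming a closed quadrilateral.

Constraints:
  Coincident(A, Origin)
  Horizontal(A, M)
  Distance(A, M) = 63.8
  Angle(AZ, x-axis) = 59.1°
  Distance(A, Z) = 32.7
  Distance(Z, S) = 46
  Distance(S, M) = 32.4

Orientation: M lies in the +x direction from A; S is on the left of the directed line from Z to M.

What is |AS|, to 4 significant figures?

70.47

Checks: |ZS| = 46.00 ✓; |SM| = 32.40 ✓.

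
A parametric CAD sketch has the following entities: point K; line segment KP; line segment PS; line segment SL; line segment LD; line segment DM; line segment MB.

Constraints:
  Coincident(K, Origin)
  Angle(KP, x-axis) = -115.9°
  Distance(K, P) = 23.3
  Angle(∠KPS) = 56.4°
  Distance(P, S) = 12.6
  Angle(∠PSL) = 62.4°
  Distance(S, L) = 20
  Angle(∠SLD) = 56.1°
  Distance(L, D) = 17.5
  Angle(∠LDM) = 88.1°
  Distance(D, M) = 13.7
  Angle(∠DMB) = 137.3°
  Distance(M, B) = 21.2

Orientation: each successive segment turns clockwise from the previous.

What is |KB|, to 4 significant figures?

22.72

∠LDM = 88.1° gives DM at 147.1° from the x-axis; with |DM| = 13.7, M = (-17.11, -16.65). ∠DMB = 137.3° gives MB at 104.4° from the x-axis; with |MB| = 21.2, B = (-22.39, 3.884). Then |KB| = |B − K| = 22.72.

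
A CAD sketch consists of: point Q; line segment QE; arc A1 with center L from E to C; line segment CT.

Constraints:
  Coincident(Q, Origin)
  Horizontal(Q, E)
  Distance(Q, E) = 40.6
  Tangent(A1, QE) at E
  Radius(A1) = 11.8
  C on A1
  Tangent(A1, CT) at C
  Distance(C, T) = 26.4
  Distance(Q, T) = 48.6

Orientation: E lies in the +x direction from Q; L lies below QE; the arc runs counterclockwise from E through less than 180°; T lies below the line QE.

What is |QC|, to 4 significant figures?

31.27

Q is at the origin; Q and E share the same y with |QE| = 40.6 and E on the +x side, so E = (40.60, 0.000). Since A1 is tangent to QE there, LE ⟂ QE, so L = E + (0, -11.8) = (40.60, -11.80). Since LC ⟂ CT (tangency), |LT| = √(11.8² + 26.4²) = 28.92 regardless of where C sits on A1. So T lies on both circle(Q, 48.6) and circle(L, 28.92); the below-QE intersection is T = (29.60, -38.54). C is the foot of the tangent from T: C = (28.81, -12.16).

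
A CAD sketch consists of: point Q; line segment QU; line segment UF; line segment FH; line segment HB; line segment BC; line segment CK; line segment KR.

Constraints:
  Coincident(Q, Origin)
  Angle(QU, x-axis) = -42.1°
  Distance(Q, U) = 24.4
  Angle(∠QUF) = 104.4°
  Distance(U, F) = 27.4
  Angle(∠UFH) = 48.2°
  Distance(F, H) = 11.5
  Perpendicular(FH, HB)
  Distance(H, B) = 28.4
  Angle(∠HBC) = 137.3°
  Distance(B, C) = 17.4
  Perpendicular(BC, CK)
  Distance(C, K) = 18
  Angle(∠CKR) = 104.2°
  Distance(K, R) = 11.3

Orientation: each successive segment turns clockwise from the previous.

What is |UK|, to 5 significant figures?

32.922

Q is at the origin; QU runs at -42.1° with length 24.4, so U = (18.104, -16.358). ∠QUF = 104.4° gives UF at -117.70° from the x-axis; with |UF| = 27.4, F = (5.3675, -40.618). ∠UFH = 48.2° gives FH at 110.50° from the x-axis; with |FH| = 11.5, H = (1.3402, -29.846). FH is perpendicular to HB, so HB runs at 20.500°; with |HB| = 28.4, B = (27.942, -19.901). ∠HBC = 137.3° gives BC at -22.200° from the x-axis; with |BC| = 17.4, C = (44.052, -26.475). BC is perpendicular to CK, so CK runs at -112.20°; with |CK| = 18.0, K = (37.251, -43.141). Then |UK| = |K − U| = 32.922.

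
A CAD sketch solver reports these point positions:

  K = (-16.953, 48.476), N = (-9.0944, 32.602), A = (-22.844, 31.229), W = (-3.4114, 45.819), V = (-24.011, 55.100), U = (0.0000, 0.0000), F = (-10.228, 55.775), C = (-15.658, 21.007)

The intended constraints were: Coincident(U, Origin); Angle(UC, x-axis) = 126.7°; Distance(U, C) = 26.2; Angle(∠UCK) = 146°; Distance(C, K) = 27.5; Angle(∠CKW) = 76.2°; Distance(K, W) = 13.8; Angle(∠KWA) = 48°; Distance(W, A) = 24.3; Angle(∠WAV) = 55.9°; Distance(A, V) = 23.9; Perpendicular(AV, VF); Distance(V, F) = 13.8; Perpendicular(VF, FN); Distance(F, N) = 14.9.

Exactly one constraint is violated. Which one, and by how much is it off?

Distance(F, N) = 14.9 — off by 8.30.

U = (0.00, 0.00) ✓; UC at 126.7° ✓; |UC| = 26.20 ✓; ∠UCK = 146.0° ✓; |CK| = 27.50 ✓; ∠CKW = 76.20° ✓; |KW| = 13.80 ✓; ∠KWA = 48.00° ✓; |WA| = 24.30 ✓; ∠WAV = 55.90° ✓; |AV| = 23.90 ✓; ∠(AV, VF) = 90.00° ✓; |VF| = 13.80 ✓; ∠(VF, FN) = 90.00° ✓; |FN| = 23.20 ✗.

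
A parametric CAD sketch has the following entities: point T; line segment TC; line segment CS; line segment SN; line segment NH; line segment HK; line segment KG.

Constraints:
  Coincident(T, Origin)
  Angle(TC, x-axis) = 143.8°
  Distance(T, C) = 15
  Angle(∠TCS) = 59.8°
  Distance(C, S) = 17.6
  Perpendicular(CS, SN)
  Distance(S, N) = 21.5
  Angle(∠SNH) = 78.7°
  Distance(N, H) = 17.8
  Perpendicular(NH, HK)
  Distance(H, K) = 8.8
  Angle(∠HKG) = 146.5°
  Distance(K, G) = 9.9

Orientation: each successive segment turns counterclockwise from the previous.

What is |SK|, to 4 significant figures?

18.32

∠SNH = 78.7° gives NH at 95.30° from the x-axis; with |NH| = 17.8, H = (5.794, 6.832). NH ⟂ HK, so HK runs at -174.7°; with |HK| = 8.8, K = (-2.968, 6.019). Then |SK| = |K − S| = 18.32.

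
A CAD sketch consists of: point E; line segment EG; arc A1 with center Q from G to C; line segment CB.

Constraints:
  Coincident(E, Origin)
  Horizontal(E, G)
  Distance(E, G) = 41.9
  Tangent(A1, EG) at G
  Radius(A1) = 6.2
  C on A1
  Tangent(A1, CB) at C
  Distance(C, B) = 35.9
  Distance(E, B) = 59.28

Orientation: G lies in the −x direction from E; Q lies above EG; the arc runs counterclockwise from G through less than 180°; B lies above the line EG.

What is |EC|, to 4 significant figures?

36.48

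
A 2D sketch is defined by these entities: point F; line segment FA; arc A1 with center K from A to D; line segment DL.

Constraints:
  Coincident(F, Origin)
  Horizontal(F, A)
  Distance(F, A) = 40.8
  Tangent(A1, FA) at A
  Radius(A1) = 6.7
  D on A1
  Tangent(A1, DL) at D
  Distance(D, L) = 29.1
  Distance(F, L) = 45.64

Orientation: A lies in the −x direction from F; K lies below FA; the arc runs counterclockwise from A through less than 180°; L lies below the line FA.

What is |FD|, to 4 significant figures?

47.50

F is at the origin; FA is horizontal with |FA| = 40.8 and A on the −x side, so A = (-40.80, 0.000). Tangency of A1 to FA means the radius KA is perpendicular to FA, so K = A + (0, -6.7) = (-40.80, -6.700). Since KD ⟂ DL (tangency), |KL| = √(6.7² + 29.1²) = 29.86 regardless of where D sits on A1. So L lies on both circle(F, 45.64) and circle(K, 29.86); the below-FA intersection is L = (-29.88, -34.49). D is the foot of the tangent from L: D = (-46.33, -10.49).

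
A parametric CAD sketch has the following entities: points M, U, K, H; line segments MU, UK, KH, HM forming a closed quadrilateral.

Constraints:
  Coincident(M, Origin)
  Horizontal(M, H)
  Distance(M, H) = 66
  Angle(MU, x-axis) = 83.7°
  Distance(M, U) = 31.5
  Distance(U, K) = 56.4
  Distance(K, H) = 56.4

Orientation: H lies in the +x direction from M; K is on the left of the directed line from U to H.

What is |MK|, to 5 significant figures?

77.613

M is at the origin; MH is horizontal with |MH| = 66.0 and H in +x, so H = (66.0, 0). MU runs at 83.7° with |MU| = 31.5, so U = (3.4566, 31.310). K is determined by |UK| = 56.4 and |KH| = 56.4 together: it lies at the intersection of circle(U, 56.4) and circle(H, 56.4). With |UH| = 69.943, the foot of the radical line on UH is 34.971 from U and the perpendicular offset is √(56.4² − 34.971²) = 44.249. Taking the left-of-UH solution: K = (54.536, 55.223).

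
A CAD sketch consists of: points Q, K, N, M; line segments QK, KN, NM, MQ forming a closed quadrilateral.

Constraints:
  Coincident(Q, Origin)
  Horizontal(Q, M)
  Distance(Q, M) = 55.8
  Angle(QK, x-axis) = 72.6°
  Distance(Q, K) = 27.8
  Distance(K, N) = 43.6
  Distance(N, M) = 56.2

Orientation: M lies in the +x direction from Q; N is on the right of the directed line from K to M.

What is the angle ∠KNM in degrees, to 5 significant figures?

64.618°

Checks: |KN| = 43.60 ✓; |NM| = 56.20 ✓.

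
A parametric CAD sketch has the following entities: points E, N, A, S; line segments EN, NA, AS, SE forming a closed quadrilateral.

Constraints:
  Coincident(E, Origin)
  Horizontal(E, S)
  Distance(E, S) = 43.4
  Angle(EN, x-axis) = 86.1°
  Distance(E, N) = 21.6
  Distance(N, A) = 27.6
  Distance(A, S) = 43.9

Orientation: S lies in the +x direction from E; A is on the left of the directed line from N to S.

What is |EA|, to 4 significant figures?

45.14

E is at the origin; E and S share the same y with |ES| = 43.4 and S in +x, so S = (43.4, 0). EN runs at 86.1° with |EN| = 21.6, so N = (1.469, 21.55). A is determined by |NA| = 27.6 and |AS| = 43.9 together: it lies at the intersection of circle(N, 27.6) and circle(S, 43.9). With |NS| = 47.14, the foot of the radical line on NS is 11.21 from N and the perpendicular offset is √(27.6² − 11.21²) = 25.22. Taking the left-of-NS solution: A = (22.97, 38.86).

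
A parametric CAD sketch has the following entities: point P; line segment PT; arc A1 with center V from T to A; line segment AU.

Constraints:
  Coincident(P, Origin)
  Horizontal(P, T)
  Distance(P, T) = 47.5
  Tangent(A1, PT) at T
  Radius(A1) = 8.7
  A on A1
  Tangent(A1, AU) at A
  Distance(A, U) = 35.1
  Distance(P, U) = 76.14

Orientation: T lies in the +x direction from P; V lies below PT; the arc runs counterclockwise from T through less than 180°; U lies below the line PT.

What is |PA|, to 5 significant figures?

43.488

Checks: ∠(VT, TP) = 90.00° ✓; |VT| = 8.700 ✓; |VA| = 8.700 ✓; ∠(VA, AU) = 90.00° ✓; |AU| = 35.10 ✓; |PU| = 76.14 ✓.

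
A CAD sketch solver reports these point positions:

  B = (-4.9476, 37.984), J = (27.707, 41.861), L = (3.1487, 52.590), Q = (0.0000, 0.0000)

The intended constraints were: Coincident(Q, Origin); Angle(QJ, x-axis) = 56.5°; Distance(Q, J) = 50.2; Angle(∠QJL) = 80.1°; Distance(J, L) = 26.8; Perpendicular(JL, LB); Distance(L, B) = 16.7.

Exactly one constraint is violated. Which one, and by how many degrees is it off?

Perpendicular(JL, LB) — off by 5.40°.

Q = (0.00, 0.00) ✓; QJ at 56.50° ✓; |QJ| = 50.20 ✓; ∠QJL = 80.10° ✓; |JL| = 26.80 ✓; ∠(JL, LB) = 84.60° ✗; |LB| = 16.70 ✓.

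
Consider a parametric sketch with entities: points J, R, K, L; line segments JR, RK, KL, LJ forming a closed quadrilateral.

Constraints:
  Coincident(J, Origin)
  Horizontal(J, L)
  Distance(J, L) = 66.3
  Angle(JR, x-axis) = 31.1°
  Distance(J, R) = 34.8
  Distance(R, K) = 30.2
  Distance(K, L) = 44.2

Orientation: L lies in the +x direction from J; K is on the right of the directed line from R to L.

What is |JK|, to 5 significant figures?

26.335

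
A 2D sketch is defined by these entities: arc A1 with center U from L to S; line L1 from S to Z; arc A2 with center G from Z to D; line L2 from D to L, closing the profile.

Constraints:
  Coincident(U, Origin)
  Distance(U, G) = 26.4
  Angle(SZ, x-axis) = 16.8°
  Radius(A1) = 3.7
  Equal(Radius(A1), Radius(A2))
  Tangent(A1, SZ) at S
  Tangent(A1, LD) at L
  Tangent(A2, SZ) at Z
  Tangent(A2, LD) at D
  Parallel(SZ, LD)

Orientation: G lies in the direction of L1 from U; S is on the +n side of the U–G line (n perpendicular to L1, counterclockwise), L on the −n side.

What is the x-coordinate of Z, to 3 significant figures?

24.2

The slot axis is L1's direction at 16.8°, so u = (cos 16.8°, sin 16.8°) = (0.957, 0.289) and n = (−sin 16.8°, cos 16.8°) = (-0.289, 0.957). U is at the origin and G lies 26.4 along u from U, so G = 26.4·u = (25.3, 7.63). Tangency of A1 to both parallel lines with radius 3.7 puts S and L at U ± 3.7·n: S = (-1.07, 3.54), L = (1.07, -3.54). Equal radii place Z and D the same way about G: Z = G + 3.7·n = (24.2, 11.2), D = G − 3.7·n = (26.3, 4.09). So Z.x = 24.2.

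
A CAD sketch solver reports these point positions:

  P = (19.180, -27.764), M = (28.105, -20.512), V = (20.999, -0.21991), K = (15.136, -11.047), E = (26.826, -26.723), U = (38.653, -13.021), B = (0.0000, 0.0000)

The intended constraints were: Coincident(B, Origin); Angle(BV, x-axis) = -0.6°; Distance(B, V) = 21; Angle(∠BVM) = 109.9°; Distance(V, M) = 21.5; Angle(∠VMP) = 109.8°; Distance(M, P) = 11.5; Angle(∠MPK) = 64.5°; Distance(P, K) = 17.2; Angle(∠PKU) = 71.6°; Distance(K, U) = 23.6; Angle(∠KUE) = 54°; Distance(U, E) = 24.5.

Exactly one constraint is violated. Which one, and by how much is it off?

Distance(U, E) = 24.5 — off by 6.40.

B = (0.00, 0.00) ✓; BV at -0.6000° ✓; |BV| = 21.00 ✓; ∠BVM = 109.9° ✓; |VM| = 21.50 ✓; ∠VMP = 109.8° ✓; |MP| = 11.50 ✓; ∠MPK = 64.50° ✓; |PK| = 17.20 ✓; ∠PKU = 71.60° ✓; |KU| = 23.60 ✓; ∠KUE = 54.00° ✓; |UE| = 18.10 ✗.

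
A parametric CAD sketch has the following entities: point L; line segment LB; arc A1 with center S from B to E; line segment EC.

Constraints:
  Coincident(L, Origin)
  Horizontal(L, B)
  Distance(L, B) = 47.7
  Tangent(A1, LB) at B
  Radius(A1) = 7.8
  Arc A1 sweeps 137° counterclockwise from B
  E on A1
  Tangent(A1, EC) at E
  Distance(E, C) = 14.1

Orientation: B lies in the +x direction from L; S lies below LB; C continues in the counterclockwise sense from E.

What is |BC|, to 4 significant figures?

23.65

L is at the origin; LB is horizontal with |LB| = 47.7 and B on the +x side, so B = (47.70, 0.000). A1 meets LB tangentially, so SB is at right angles to LB, so S = B + (0, -7.8) = (47.70, -7.800). On A1, B sits at bearing 90° from S; a 137° counterclockwise sweep puts E at bearing 227°, so E = S + 7.8·(cos 227°, sin 227°) = (42.38, -13.50). Since A1 is tangent to EC there, SE ⟂ EC, so EC runs along (−sin 227°, cos 227°); with |EC| = 14.1, C = (52.69, -23.12). Then |BC| = |C − B| = 23.65.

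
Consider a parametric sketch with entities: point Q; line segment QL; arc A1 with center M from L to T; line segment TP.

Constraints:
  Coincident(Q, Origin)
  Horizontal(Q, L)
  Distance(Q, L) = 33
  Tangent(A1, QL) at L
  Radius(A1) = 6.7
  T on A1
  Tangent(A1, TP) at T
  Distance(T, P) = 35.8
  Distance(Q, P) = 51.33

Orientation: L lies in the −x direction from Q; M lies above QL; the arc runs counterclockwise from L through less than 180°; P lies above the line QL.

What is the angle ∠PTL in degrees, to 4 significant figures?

133.4°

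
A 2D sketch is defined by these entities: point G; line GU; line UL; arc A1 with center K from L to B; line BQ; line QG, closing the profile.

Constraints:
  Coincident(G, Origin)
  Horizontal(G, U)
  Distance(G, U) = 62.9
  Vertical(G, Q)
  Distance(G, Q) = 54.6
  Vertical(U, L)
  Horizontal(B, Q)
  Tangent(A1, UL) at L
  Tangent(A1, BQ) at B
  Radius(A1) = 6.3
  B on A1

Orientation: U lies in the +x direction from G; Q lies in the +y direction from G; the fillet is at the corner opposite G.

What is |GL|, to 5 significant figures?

79.305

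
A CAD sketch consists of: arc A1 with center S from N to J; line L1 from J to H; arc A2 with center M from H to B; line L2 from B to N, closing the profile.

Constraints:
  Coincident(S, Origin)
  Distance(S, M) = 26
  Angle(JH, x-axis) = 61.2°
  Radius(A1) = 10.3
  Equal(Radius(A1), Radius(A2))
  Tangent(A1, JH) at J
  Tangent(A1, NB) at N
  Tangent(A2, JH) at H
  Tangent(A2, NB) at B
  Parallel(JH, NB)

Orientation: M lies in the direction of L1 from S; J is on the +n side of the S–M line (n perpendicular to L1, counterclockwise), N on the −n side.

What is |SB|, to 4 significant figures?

27.97

The slot axis is L1's direction at 61.2°, so u = (cos 61.2°, sin 61.2°) = (0.4818, 0.8763) and n = (−sin 61.2°, cos 61.2°) = (-0.8763, 0.4818). S is at the origin and M lies 26.0 along u from S, so M = 26.0·u = (12.53, 22.78). Tangency of A1 to both parallel lines with radius 10.3 puts J and N at S ± 10.3·n: J = (-9.026, 4.962), N = (9.026, -4.962). Equal radii place H and B the same way about M: H = M + 10.3·n = (3.500, 27.75), B = M − 10.3·n = (21.55, 17.82). Then |SB| = |B − S| = 27.97.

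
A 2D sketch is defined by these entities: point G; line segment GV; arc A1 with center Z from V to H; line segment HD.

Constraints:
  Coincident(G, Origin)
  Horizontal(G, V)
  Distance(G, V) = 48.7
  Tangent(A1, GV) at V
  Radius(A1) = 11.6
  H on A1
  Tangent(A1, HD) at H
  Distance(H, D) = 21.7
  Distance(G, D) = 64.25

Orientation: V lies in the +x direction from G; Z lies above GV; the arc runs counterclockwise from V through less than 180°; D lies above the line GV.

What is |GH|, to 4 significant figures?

61.64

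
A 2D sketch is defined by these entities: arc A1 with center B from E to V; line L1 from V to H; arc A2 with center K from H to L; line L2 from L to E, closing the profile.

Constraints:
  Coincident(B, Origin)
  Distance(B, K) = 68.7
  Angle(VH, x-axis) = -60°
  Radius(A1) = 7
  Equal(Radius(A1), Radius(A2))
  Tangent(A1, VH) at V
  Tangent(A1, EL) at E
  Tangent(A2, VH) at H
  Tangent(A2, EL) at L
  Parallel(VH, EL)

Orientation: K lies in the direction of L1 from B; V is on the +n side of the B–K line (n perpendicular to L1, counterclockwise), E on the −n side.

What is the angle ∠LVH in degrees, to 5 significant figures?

11.518°

The slot axis is L1's direction at -60.0°, so u = (cos -60.0°, sin -60.0°) = (0.50000, -0.86603) and n = (−sin -60.0°, cos -60.0°) = (0.86603, 0.50000). B is at the origin and K lies 68.7 along u from B, so K = 68.7·u = (34.350, -59.496). Tangency of A1 to both parallel lines with radius 7.0 puts V and E at B ± 7.0·n: V = (6.0622, 3.5000), E = (-6.0622, -3.5000). Equal radii place H and L the same way about K: H = K + 7.0·n = (40.412, -55.996), L = K − 7.0·n = (28.288, -62.996). Then cos ∠LVH = VL·VH / (|VL||VH|), giving 11.518°.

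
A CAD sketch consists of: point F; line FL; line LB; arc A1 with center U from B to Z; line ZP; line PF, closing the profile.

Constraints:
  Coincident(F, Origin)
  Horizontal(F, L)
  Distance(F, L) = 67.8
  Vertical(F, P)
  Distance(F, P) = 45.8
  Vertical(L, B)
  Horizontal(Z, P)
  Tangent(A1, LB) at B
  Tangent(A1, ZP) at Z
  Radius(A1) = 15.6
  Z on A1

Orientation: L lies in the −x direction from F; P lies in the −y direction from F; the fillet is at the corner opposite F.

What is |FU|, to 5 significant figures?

60.307

F and P share the same x with |FP| = 45.8 and P on the −y side, so P = (0.0000, -45.800). The virtual corner opposite F is at (-67.800, -45.800). Since A1 is tangent to LB there, UB ⟂ LB and tangency of A1 to ZP means the radius UZ is perpendicular to ZP, with radius 15.6, so the center U sits 15.6 in from both sides at U = (-52.200, -30.200). Then |FU| = |U − F| = 60.307.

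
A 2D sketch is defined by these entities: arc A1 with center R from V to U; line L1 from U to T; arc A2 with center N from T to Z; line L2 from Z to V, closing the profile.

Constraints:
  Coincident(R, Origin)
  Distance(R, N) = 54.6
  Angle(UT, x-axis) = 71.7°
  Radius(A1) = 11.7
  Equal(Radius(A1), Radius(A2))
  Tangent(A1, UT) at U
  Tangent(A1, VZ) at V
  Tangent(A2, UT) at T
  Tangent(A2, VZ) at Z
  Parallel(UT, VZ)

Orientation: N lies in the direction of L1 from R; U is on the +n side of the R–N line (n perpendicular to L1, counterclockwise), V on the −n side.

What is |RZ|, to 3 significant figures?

55.8

The slot axis is L1's direction at 71.7°, so u = (cos 71.7°, sin 71.7°) = (0.314, 0.949) and n = (−sin 71.7°, cos 71.7°) = (-0.949, 0.314). R is at the origin and N lies 54.6 along u from R, so N = 54.6·u = (17.1, 51.8). Tangency of A1 to both parallel lines with radius 11.7 puts U and V at R ± 11.7·n: U = (-11.1, 3.67), V = (11.1, -3.67). Equal radii place T and Z the same way about N: T = N + 11.7·n = (6.04, 55.5), Z = N − 11.7·n = (28.3, 48.2). Then |RZ| = |Z − R| = 55.8.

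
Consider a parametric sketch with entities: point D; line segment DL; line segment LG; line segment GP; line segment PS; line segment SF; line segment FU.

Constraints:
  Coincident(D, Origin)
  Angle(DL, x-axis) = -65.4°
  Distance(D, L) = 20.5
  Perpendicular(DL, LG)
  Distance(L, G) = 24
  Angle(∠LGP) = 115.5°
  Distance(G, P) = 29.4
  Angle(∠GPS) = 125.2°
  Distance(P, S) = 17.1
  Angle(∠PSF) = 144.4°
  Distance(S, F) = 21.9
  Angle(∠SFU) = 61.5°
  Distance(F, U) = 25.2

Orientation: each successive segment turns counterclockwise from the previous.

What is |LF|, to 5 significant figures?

51.438

D is at the origin; DL runs at -65.4° with length 20.5, so L = (8.5338, -18.639). The perpendicularity gives LG at right angles to DL, so LG runs at 24.600°; with |LG| = 24.0, G = (30.355, -8.6486). ∠LGP = 115.5° gives GP at 89.100° from the x-axis; with |GP| = 29.4, P = (30.817, 20.748). ∠GPS = 125.2° gives PS at 143.90° from the x-axis; with |PS| = 17.1, S = (17.001, 30.823). ∠PSF = 144.4° gives SF at 179.50° from the x-axis; with |SF| = 21.9, F = (-4.8986, 31.014). Then |LF| = |F − L| = 51.438.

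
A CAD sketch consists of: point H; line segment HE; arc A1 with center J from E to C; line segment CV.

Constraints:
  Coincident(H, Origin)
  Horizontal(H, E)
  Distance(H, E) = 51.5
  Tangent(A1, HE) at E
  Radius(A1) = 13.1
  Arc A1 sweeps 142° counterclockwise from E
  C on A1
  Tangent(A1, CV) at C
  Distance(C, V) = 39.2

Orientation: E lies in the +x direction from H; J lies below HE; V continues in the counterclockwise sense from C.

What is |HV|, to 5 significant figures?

88.237

H is at the origin; H and E share the same y with |HE| = 51.5 and E on the +x side, so E = (51.500, 0.0000). A1 meets HE tangentially, so JE is at right angles to HE, so J = E + (0, -13.1) = (51.500, -13.100). On A1, E sits at bearing 90° from J; a 142° counterclockwise sweep puts C at bearing 232°, so C = J + 13.1·(cos 232°, sin 232°) = (43.435, -23.423). A1 meets CV tangentially, so JC is at right angles to CV, so CV runs along (−sin 232°, cos 232°); with |CV| = 39.2, V = (74.325, -47.557). Then |HV| = |V − H| = 88.237.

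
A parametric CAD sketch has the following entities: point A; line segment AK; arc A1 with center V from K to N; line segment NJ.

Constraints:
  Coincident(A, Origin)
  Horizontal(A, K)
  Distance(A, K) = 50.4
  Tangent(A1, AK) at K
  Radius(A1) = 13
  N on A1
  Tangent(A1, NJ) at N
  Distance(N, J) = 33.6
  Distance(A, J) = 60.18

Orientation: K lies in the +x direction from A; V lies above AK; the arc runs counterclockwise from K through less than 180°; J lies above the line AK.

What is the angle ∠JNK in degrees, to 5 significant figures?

114.24°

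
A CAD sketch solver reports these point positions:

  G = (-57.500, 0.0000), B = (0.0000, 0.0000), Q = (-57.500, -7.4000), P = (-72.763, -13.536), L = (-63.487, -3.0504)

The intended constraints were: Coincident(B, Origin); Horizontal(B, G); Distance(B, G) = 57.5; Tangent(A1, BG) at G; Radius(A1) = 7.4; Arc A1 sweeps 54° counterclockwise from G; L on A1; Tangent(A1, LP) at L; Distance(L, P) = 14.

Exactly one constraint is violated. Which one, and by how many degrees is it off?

Tangent(A1, LP) at L — off by 5.50°.

B = (0.00, 0.00) ✓; B.y = 0.00, G.y = 0.00 ✓; |BG| = 57.50 ✓; ∠(QG, GB) = 90.00° ✓; |QG| = 7.400 ✓; bearing(Q→L) − bearing(Q→G) = 54.00° ✓; |QL| = 7.400 ✓; ∠(QL, LP) = 95.50° ✗; |LP| = 14.00 ✓.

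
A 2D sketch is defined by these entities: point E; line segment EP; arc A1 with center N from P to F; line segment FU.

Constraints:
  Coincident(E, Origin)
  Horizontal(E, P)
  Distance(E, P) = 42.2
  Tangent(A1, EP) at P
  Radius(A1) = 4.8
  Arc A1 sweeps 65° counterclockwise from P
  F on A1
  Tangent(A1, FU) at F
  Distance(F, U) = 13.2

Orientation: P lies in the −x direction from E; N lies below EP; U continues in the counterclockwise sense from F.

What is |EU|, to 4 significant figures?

54.17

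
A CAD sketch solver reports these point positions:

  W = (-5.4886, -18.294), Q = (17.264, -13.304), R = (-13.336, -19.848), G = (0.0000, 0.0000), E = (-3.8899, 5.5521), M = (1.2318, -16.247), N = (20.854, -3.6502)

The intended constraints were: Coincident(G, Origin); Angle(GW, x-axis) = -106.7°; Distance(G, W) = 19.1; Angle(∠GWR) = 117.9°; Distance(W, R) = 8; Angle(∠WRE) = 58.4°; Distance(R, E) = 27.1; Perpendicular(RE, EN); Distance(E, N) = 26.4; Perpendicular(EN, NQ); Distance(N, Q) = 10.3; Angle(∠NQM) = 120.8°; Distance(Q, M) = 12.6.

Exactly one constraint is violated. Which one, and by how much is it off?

Distance(Q, M) = 12.6 — off by 3.70.

G = (0.00, 0.00) ✓; GW at -106.7° ✓; |GW| = 19.10 ✓; ∠GWR = 117.9° ✓; |WR| = 8.000 ✓; ∠WRE = 58.40° ✓; |RE| = 27.10 ✓; ∠(RE, EN) = 90.00° ✓; |EN| = 26.40 ✓; ∠(EN, NQ) = 90.00° ✓; |NQ| = 10.30 ✓; ∠NQM = 120.8° ✓; |QM| = 16.30 ✗.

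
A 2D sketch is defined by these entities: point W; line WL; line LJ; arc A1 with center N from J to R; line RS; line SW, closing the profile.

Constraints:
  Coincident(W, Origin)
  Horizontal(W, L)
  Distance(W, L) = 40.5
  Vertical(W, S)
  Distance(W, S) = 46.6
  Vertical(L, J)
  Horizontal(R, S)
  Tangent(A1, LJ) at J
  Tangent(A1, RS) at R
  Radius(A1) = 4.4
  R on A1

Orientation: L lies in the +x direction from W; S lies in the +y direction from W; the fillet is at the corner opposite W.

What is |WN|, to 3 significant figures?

55.5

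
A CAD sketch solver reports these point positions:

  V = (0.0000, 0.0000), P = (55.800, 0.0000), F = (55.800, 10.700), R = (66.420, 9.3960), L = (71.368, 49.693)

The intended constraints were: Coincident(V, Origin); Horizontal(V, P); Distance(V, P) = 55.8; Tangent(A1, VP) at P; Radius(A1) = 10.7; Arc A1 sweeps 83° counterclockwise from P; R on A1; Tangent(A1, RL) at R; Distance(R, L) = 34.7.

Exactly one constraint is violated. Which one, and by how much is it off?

Distance(R, L) = 34.7 — off by 5.90.

V = (0.00, 0.00) ✓; V.y = 0.00, P.y = 0.00 ✓; |VP| = 55.80 ✓; ∠(FP, PV) = 90.00° ✓; |FP| = 10.70 ✓; bearing(F→R) − bearing(F→P) = 83.00° ✓; |FR| = 10.70 ✓; ∠(FR, RL) = 90.00° ✓; |RL| = 40.60 ✗.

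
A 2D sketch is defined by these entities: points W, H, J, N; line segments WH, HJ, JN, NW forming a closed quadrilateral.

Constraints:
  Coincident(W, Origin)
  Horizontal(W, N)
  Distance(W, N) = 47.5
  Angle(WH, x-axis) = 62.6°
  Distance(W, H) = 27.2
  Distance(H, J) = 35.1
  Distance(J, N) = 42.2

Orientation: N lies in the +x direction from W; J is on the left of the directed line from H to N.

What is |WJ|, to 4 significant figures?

59.90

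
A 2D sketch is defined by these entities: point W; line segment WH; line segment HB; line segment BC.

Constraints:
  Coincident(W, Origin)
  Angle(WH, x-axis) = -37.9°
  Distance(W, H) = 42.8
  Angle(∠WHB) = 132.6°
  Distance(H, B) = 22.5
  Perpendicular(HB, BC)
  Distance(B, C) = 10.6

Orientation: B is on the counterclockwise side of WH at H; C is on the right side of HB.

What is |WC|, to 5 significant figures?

66.498

∠WHB = 132.6°, so HB runs at -37.9° + (180° − 132.6°) = 9.5000° from the x-axis; with |HB| = 22.5, B = H + 22.5·(cos 9.5000°, sin 9.5000°) = (55.964, -22.578). The perpendicularity gives BC at right angles to HB; with |BC| = 10.6 on the right of HB, C = B + 10.6·(0.16505, -0.98629) = (57.714, -33.032). Then |WC| = |C − W| = 66.498.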